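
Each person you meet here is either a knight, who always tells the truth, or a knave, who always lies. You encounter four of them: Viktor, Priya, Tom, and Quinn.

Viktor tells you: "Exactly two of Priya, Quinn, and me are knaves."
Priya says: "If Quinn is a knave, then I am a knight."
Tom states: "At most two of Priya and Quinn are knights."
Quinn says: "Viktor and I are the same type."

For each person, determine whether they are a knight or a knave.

Regardless of anyone's role, Tom's statement is true, so Tom is a knight.
Consider Viktor. Suppose Viktor is a knave.
Then whichever role Quinn has, Quinn's statement has the wrong truth value — contradiction.
So Viktor is a knight.
Consider Priya. Suppose Priya is a knight.
Then Viktor's statement comes out false, contradicting Viktor being a knight.
So Priya is a knave.
Consider Quinn. Suppose Quinn is a knight.
Then Viktor's statement comes out false, contradicting Viktor being a knight.
So Quinn is a knave.

Viktor: knight, Priya: knave, Tom: knight, Quinn: knave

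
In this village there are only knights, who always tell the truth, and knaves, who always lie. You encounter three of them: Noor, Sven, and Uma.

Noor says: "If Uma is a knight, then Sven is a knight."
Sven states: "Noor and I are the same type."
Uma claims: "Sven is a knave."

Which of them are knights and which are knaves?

Consider Noor. Suppose Noor is a knave.
Then whichever role Sven has, Sven's statement has the wrong truth value — contradiction.
So Noor is a knight.
Consider Sven. Suppose Sven is a knave.
Then no assignment of the remaining roles makes every statement match its speaker's type — contradiction.
So Sven is a knight.
With that fixed, Uma's statement is false, so Uma is a knave.

Noor: knight, Sven: knight, Uma: knave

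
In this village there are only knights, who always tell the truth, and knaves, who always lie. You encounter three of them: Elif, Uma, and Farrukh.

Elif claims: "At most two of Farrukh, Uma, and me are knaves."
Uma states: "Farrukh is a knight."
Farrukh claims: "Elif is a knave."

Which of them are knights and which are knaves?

Consider Elif. Suppose Elif is a knave.
Then no assignment of the remaining roles makes every statement match its speaker's type — contradiction.
So Elif is a knight.
With that fixed, Farrukh's statement is false, so Farrukh is a knave.
With that fixed, Uma's statement is false, so Uma is a knave.

Elif: knight, Uma: knave, Farrukh: knave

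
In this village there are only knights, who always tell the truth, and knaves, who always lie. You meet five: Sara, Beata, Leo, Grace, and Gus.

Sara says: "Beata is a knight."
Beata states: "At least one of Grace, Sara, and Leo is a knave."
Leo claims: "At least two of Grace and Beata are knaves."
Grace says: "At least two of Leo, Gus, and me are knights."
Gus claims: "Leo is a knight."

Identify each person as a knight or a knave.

Consider Sara. Suppose Sara is a knave.
Then no assignment of the remaining roles makes every statement match its speaker's type — contradiction.
So Sara is a knight.
Consider Beata. Suppose Beata is a knave.
Then Sara's statement comes out false, contradicting Sara being a knight.
So Beata is a knight.
With that fixed, Leo's statement is false, so Leo is a knave.
With that fixed, Gus's statement is false, so Gus is a knave.
With that fixed, Grace's statement is false, so Grace is a knave.

Sara: knight, Beata: knight, Leo: knave, Grace: knave, Gus: knave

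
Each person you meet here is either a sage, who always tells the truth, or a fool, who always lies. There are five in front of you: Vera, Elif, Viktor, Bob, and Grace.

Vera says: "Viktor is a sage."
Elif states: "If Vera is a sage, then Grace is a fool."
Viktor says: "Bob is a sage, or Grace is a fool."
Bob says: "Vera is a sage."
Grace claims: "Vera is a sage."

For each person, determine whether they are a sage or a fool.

Consider Vera. Suppose Vera is a fool.
Then no assignment of the remaining roles makes every statement match its speaker's type — contradiction.
So Vera is a sage.
With that fixed, Bob's statement is true, so Bob is a sage.
With that fixed, Grace's statement is true, so Grace is a sage.
With that fixed, Elif's statement is false, so Elif is a fool.
With that fixed, Viktor's statement is true, so Viktor is a sage.

Vera: sage, Elif: fool, Viktor: sage, Bob: sage, Grace: sage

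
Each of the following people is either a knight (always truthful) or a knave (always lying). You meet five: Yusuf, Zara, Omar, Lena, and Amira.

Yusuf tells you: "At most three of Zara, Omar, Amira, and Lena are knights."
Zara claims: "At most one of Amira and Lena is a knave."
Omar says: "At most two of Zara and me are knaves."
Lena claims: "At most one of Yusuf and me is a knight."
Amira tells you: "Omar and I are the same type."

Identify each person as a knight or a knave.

Yusuf: knave, Zara: knight, Omar: knight, Lena: knight, Amira: knight

Regardless of anyone's role, Omar's statement is true, so Omar is a knight.
Consider Yusuf. Suppose Yusuf is a knight.
Then whichever role Lena has, Lena's statement has the wrong truth value — contradiction.
So Yusuf is a knave.
With that fixed, Lena's statement is true, so Lena is a knight.
With that fixed, Zara's statement is true, so Zara is a knight.
Consider Amira. Suppose Amira is a knave.
Then Yusuf's statement comes out true, contradicting Yusuf being a knave.
So Amira is a knight.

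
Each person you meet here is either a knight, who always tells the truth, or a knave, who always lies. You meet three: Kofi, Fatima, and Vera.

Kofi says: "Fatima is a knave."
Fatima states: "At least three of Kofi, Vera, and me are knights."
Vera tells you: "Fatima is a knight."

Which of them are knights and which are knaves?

Kofi: knight, Fatima: knave, Vera: knave

Consider Kofi. Suppose Kofi is a knave.
Then no assignment of the remaining roles makes every statement match its speaker's type — contradiction.
So Kofi is a knight.
Consider Fatima. Suppose Fatima is a knight.
Then Kofi's statement comes out false, contradicting Kofi being a knight.
So Fatima is a knave.
With that fixed, Vera's statement is false, so Vera is a knave.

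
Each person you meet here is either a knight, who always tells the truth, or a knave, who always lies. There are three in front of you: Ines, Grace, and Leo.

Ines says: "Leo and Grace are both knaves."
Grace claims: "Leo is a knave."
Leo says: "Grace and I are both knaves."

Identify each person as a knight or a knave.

Ines: knave, Grace: knight, Leo: knave

Consider Ines. Suppose Ines is a knight.
Then no assignment of the remaining roles makes every statement match its speaker's type — contradiction.
So Ines is a knave.
Consider Grace. Suppose Grace is a knave.
Then whichever role Leo has, Leo's statement has the wrong truth value — contradiction.
So Grace is a knight.
With that fixed, Leo's statement is false, so Leo is a knave.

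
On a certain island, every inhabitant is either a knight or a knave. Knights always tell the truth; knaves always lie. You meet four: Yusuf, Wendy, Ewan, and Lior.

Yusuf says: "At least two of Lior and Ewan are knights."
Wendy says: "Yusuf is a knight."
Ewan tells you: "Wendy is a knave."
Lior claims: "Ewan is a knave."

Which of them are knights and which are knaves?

Yusuf: knave, Wendy: knave, Ewan: knight, Lior: knave

Consider Yusuf. Suppose Yusuf is a knight.
Then no assignment of the remaining roles makes every statement match its speaker's type — contradiction.
So Yusuf is a knave.
With that fixed, Wendy's statement is false, so Wendy is a knave.
With that fixed, Ewan's statement is true, so Ewan is a knight.
With that fixed, Lior's statement is false, so Lior is a knave.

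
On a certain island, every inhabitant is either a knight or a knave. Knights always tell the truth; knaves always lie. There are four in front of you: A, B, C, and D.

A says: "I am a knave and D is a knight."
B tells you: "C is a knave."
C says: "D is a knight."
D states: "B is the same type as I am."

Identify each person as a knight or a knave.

Consider A. Suppose A is a knight.
Then A's own statement would have to be true, but it can't be — contradiction.
So A is a knave.
Consider B. Suppose B is a knave.
Then whichever role D has, D's statement has the wrong truth value — contradiction.
So B is a knight.
Consider C. Suppose C is a knight.
Then B's statement comes out false, contradicting B being a knight.
So C is a knave.
Consider D. Suppose D is a knight.
Then A's statement comes out true, contradicting A being a knave.
So D is a knave.

A: knave, B: knight, C: knave, D: knave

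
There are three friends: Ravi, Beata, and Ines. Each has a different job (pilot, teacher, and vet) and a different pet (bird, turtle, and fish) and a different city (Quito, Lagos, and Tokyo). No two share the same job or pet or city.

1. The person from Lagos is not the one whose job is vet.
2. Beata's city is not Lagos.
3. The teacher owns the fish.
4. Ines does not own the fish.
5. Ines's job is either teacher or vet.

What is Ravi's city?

Lagos

With clues 1–5, Quito and Tokyo are impossible for Ravi's city.
That leaves Lagos.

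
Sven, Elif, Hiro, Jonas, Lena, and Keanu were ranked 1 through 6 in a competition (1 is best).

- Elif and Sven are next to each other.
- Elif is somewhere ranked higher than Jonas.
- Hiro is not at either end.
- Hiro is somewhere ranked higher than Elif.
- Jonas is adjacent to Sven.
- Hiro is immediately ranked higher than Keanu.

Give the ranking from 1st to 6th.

From clues 1–2: Jonas is in {3,4,5,6}.
From clues 1–3: Hiro is in {2,3,4,5}.
From clues 1–4: Hiro is in {2,3}.
From clues 1–5: Sven is in {4,5}.
From clues 1–6: Lena → rank 1, Hiro → rank 2, Keanu → rank 3, Elif → rank 4, Sven → rank 5, Jonas → rank 6.

Lena, Hiro, Keanu, Elif, Sven, Jonas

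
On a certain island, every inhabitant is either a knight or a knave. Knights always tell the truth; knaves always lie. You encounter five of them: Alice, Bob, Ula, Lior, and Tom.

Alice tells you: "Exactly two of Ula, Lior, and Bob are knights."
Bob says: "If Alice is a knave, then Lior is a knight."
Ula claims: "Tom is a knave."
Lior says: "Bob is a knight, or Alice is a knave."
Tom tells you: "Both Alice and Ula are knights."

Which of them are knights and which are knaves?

Alice: knave, Bob: knight, Ula: knight, Lior: knight, Tom: knave

Consider Alice. Suppose Alice is a knight.
Then no assignment of the remaining roles makes every statement match its speaker's type — contradiction.
So Alice is a knave.
With that fixed, Lior's statement is true, so Lior is a knight.
With that fixed, Tom's statement is false, so Tom is a knave.
With that fixed, Bob's statement is true, so Bob is a knight.
With that fixed, Ula's statement is true, so Ula is a knight.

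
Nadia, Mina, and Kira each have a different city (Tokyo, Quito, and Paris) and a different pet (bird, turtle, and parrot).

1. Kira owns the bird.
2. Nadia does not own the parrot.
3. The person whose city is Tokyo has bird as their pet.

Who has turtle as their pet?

Nadia

Clue 1 rules out Kira for the one with pet turtle.
With clues 1–2, Mina is impossible for the one with pet turtle.
That leaves Nadia.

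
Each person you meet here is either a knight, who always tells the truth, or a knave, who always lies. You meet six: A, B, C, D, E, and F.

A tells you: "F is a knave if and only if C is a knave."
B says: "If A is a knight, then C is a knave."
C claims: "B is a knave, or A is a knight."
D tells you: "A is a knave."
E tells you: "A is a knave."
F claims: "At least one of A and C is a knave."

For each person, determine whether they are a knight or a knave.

A: knave, B: knight, C: knave, D: knight, E: knight, F: knight

Consider A. Suppose A is a knight.
Then no assignment of the remaining roles makes every statement match its speaker's type — contradiction.
So A is a knave.
With that fixed, B's statement is true, so B is a knight.
With that fixed, C's statement is false, so C is a knave.
With that fixed, D's statement is true, so D is a knight.
With that fixed, E's statement is true, so E is a knight.
With that fixed, F's statement is true, so F is a knight.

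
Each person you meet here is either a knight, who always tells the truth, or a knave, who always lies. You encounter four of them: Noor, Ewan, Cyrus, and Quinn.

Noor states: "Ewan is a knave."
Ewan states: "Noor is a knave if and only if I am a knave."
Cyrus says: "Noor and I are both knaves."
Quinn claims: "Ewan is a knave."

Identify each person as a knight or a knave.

Noor: knight, Ewan: knave, Cyrus: knave, Quinn: knight

Consider Noor. Suppose Noor is a knave.
Then whichever role Ewan has, Ewan's statement has the wrong truth value — contradiction.
So Noor is a knight.
With that fixed, Cyrus's statement is false, so Cyrus is a knave.
Consider Ewan. Suppose Ewan is a knight.
Then Noor's statement comes out false, contradicting Noor being a knight.
So Ewan is a knave.
With that fixed, Quinn's statement is true, so Quinn is a knight.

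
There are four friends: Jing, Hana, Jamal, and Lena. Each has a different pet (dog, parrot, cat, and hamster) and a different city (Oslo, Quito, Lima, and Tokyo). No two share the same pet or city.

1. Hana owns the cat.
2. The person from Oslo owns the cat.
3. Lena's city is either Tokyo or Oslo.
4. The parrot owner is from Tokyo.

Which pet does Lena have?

parrot

Clue 1 rules out cat for Lena's pet.
With clues 1–4, dog and hamster are impossible for Lena's pet.
That leaves parrot.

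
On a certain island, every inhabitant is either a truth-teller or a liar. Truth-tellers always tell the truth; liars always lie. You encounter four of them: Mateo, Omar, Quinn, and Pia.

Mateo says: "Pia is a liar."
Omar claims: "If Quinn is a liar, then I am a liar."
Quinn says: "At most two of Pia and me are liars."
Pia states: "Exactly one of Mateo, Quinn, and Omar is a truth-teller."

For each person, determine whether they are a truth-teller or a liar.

Mateo: truth-teller, Omar: truth-teller, Quinn: truth-teller, Pia: liar

Regardless of anyone's role, Quinn's statement is true, so Quinn is a truth-teller.
With that fixed, Omar's statement is true, so Omar is a truth-teller.
With that fixed, Pia's statement is false, so Pia is a liar.
With that fixed, Mateo's statement is true, so Mateo is a truth-teller.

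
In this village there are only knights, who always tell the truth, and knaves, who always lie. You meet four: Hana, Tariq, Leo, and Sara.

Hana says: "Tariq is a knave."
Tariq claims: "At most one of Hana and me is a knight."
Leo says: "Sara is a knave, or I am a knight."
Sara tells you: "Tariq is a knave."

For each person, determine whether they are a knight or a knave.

Consider Hana. Suppose Hana is a knight.
Then whichever role Tariq has, Tariq's statement has the wrong truth value — contradiction.
So Hana is a knave.
With that fixed, Tariq's statement is true, so Tariq is a knight.
With that fixed, Sara's statement is false, so Sara is a knave.
With that fixed, Leo's statement is true, so Leo is a knight.

Hana: knave, Tariq: knight, Leo: knight, Sara: knave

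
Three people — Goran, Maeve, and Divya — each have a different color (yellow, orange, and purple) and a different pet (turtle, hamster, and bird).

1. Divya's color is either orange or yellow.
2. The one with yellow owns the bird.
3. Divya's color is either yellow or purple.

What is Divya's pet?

bird

With clues 1–3, hamster and turtle are impossible for Divya's pet.
That leaves bird.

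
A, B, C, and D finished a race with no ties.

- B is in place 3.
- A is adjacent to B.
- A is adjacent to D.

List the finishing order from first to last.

D, A, B, C

From clue 1: B → place 3.
From clues 1–2: A is in {2,4}.
From clues 1–3: D → place 1, A → place 2, C → place 4.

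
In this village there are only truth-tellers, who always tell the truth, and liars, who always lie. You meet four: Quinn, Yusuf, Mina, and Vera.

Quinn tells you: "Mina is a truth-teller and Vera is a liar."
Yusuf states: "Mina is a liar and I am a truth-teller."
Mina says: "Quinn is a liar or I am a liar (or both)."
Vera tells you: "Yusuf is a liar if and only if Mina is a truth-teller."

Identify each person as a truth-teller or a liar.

Consider Quinn. Suppose Quinn is a truth-teller.
Then whichever role Mina has, Mina's statement has the wrong truth value — contradiction.
So Quinn is a liar.
With that fixed, Mina's statement is true, so Mina is a truth-teller.
With that fixed, Yusuf's statement is false, so Yusuf is a liar.
With that fixed, Vera's statement is true, so Vera is a truth-teller.

Quinn: liar, Yusuf: liar, Mina: truth-teller, Vera: truth-teller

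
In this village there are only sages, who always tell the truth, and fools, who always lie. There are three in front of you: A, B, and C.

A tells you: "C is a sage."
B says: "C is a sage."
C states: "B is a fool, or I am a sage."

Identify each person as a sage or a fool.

A: sage, B: sage, C: sage

Consider A. Suppose A is a fool.
Then no assignment of the remaining roles makes every statement match its speaker's type — contradiction.
So A is a sage.
Consider B. Suppose B is a fool.
Then no assignment of the remaining roles makes every statement match its speaker's type — contradiction.
So B is a sage.
Consider C. Suppose C is a fool.
Then A's statement comes out false, contradicting A being a sage.
So C is a sage.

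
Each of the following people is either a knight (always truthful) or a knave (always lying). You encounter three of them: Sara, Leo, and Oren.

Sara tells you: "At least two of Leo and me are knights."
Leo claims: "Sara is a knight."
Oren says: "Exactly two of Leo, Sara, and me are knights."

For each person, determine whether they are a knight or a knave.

Consider Sara. Suppose Sara is a knight.
Then no assignment of the remaining roles makes every statement match its speaker's type — contradiction.
So Sara is a knave.
With that fixed, Leo's statement is false, so Leo is a knave.
With that fixed, Oren's statement is false, so Oren is a knave.

Sara: knave, Leo: knave, Oren: knave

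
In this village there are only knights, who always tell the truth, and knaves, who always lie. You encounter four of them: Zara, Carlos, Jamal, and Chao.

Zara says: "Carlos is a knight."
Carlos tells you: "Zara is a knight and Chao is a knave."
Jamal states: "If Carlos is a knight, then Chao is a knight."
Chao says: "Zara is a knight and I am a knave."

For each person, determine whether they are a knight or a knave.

Consider Zara. Suppose Zara is a knight.
Then whichever role Chao has, Chao's statement has the wrong truth value — contradiction.
So Zara is a knave.
With that fixed, Carlos's statement is false, so Carlos is a knave.
With that fixed, Jamal's statement is true, so Jamal is a knight.
With that fixed, Chao's statement is false, so Chao is a knave.

Zara: knave, Carlos: knave, Jamal: knight, Chao: knave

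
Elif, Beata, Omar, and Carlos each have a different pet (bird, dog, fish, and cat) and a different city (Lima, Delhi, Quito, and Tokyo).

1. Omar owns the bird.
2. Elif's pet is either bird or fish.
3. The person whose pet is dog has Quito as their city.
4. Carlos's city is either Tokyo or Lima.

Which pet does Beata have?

Clue 1 rules out bird for Beata's pet.
With clues 1–2, fish is impossible for Beata's pet.
With clues 1–4, cat is impossible for Beata's pet.
That leaves dog.

dog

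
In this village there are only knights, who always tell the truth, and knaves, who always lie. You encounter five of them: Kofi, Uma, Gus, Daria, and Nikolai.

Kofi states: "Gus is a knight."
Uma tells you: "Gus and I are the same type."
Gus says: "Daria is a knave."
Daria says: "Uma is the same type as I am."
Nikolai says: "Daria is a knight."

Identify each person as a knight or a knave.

Consider Kofi. Suppose Kofi is a knave.
Then no assignment of the remaining roles makes every statement match its speaker's type — contradiction.
So Kofi is a knight.
Consider Uma. Suppose Uma is a knave.
Then whichever role Daria has, Daria's statement has the wrong truth value — contradiction.
So Uma is a knight.
Consider Gus. Suppose Gus is a knave.
Then Kofi's statement comes out false, contradicting Kofi being a knight.
So Gus is a knight.
Consider Daria. Suppose Daria is a knight.
Then Gus's statement comes out false, contradicting Gus being a knight.
So Daria is a knave.
With that fixed, Nikolai's statement is false, so Nikolai is a knave.

Kofi: knight, Uma: knight, Gus: knight, Daria: knave, Nikolai: knave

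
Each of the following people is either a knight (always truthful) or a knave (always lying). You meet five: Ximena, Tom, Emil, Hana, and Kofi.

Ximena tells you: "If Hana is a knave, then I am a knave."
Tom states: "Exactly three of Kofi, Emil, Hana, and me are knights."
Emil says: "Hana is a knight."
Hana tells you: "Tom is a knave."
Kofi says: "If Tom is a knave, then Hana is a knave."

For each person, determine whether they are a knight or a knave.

Ximena: knight, Tom: knave, Emil: knight, Hana: knight, Kofi: knave

Consider Ximena. Suppose Ximena is a knave.
Then Ximena's own statement would have to be false, but it can't be — contradiction.
So Ximena is a knight.
Consider Tom. Suppose Tom is a knight.
Then no assignment of the remaining roles makes every statement match its speaker's type — contradiction.
So Tom is a knave.
With that fixed, Hana's statement is true, so Hana is a knight.
With that fixed, Kofi's statement is false, so Kofi is a knave.
With that fixed, Emil's statement is true, so Emil is a knight.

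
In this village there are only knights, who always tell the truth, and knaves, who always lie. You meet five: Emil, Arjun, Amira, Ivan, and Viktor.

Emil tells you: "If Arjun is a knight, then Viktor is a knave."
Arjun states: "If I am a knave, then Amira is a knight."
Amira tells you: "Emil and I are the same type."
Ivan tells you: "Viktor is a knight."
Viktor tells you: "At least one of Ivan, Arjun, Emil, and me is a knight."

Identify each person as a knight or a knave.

Emil: knight, Arjun: knave, Amira: knave, Ivan: knight, Viktor: knight

Consider Emil. Suppose Emil is a knave.
Then whichever role Amira has, Amira's statement has the wrong truth value — contradiction.
So Emil is a knight.
With that fixed, Viktor's statement is true, so Viktor is a knight.
With that fixed, Ivan's statement is true, so Ivan is a knight.
Consider Arjun. Suppose Arjun is a knight.
Then Emil's statement comes out false, contradicting Emil being a knight.
So Arjun is a knave.
Consider Amira. Suppose Amira is a knight.
Then Arjun's statement comes out true, contradicting Arjun being a knave.
So Amira is a knave.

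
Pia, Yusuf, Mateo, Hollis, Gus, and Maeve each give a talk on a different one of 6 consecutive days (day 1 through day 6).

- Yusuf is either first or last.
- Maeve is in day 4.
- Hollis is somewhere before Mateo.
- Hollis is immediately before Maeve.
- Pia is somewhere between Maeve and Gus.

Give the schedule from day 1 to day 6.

From clue 1: Yusuf is in {1,6}.
From clues 1–2: Maeve → day 4.
From clues 1–3: Yusuf is in {1,6}.
From clues 1–4: Hollis → day 3.
From clues 1–5: Gus → day 1, Pia → day 2, Mateo → day 5, Yusuf → day 6.

Gus, Pia, Hollis, Maeve, Mateo, Yusuf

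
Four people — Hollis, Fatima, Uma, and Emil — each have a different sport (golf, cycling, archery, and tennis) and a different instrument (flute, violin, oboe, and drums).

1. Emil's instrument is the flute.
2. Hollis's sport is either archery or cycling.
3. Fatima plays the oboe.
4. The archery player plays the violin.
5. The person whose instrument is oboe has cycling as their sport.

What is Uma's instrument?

drums

Clue 1 rules out flute for Uma's instrument.
With clues 1–3, oboe is impossible for Uma's instrument.
With clues 1–5, violin is impossible for Uma's instrument.
That leaves drums.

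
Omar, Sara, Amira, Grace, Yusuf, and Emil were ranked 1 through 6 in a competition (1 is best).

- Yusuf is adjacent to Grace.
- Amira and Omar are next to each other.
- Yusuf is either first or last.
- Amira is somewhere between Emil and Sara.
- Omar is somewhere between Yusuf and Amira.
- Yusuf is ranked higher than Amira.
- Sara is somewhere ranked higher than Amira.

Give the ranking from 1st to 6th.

From clues 1–3: Grace is in {2,5}.
From clues 1–5: Omar is in {3,4}.
From clues 1–6: Yusuf → rank 1, Grace → rank 2, Omar → rank 4, Amira → rank 5.
From clues 1–7: Sara → rank 3, Emil → rank 6.

Yusuf, Grace, Sara, Omar, Amira, Emil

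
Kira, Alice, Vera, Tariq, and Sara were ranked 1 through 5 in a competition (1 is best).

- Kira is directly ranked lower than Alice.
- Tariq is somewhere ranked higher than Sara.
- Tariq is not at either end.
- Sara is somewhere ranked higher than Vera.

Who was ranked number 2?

Kira

With clues 1–3, Sara and Vera are ruled out for rank 2.
With clues 1–4, Alice and Tariq are ruled out for rank 2.
So rank 2 is Kira.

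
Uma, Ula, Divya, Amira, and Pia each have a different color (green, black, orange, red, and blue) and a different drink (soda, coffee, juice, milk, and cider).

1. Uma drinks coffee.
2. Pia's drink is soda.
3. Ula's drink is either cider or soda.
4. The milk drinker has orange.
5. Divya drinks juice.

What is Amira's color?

With clues 1–5, black, blue, green, and red are impossible for Amira's color.
That leaves orange.

orange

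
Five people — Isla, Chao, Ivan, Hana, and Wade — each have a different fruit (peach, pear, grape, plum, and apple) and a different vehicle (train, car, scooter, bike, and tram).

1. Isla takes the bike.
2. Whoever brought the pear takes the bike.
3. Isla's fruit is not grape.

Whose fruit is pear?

With clues 1–2, Chao, Hana, Ivan, and Wade are impossible for the one with fruit pear.
That leaves Isla.

Isla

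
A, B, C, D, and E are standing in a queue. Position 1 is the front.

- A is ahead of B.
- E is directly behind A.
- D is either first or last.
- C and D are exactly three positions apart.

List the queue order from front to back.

From clue 1: A is in {1,2,3,4}.
From clues 1–2: A is in {1,2,3}.
From clues 1–3: D is in {1,5}.
From clues 1–4: D → position 1, A → position 2, E → position 3, C → position 4, B → position 5.

D, A, E, C, B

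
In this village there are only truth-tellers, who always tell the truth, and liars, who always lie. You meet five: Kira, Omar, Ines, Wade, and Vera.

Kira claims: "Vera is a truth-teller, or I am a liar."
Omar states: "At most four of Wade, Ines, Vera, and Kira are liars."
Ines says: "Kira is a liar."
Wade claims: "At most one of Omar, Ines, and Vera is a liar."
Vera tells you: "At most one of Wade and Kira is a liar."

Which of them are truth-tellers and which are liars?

Kira: truth-teller, Omar: truth-teller, Ines: liar, Wade: truth-teller, Vera: truth-teller

Regardless of anyone's role, Omar's statement is true, so Omar is a truth-teller.
Consider Kira. Suppose Kira is a liar.
Then Kira's own statement would have to be false, but it can't be — contradiction.
So Kira is a truth-teller.
With that fixed, Ines's statement is false, so Ines is a liar.
With that fixed, Vera's statement is true, so Vera is a truth-teller.
With that fixed, Wade's statement is true, so Wade is a truth-teller.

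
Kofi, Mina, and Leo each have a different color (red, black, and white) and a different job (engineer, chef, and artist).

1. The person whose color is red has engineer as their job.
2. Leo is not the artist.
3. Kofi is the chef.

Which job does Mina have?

With clues 1–3, chef and engineer are impossible for Mina's job.
That leaves artist.

artist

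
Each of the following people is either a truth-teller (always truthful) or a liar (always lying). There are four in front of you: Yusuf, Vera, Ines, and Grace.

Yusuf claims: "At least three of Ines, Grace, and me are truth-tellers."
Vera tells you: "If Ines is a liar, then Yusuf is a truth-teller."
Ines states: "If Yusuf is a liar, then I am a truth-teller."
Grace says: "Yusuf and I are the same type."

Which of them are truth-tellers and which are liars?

Yusuf: truth-teller, Vera: truth-teller, Ines: truth-teller, Grace: truth-teller

Consider Yusuf. Suppose Yusuf is a liar.
Then whichever role Grace has, Grace's statement has the wrong truth value — contradiction.
So Yusuf is a truth-teller.
With that fixed, Vera's statement is true, so Vera is a truth-teller.
With that fixed, Ines's statement is true, so Ines is a truth-teller.
Consider Grace. Suppose Grace is a liar.
Then Yusuf's statement comes out false, contradicting Yusuf being a truth-teller.
So Grace is a truth-teller.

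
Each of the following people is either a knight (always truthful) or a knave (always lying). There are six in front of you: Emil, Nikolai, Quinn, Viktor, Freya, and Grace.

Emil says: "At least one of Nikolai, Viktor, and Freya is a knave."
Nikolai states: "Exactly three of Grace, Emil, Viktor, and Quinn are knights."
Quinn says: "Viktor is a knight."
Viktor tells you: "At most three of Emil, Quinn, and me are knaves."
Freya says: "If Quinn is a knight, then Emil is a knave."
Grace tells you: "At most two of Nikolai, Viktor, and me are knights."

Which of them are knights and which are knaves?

Emil: knight, Nikolai: knave, Quinn: knight, Viktor: knight, Freya: knave, Grace: knight

Regardless of anyone's role, Viktor's statement is true, so Viktor is a knight.
With that fixed, Quinn's statement is true, so Quinn is a knight.
Consider Emil. Suppose Emil is a knave.
Then no assignment of the remaining roles makes every statement match its speaker's type — contradiction.
So Emil is a knight.
With that fixed, Freya's statement is false, so Freya is a knave.
Consider Nikolai. Suppose Nikolai is a knight.
Then whichever role Grace has, Grace's statement has the wrong truth value — contradiction.
So Nikolai is a knave.
With that fixed, Grace's statement is true, so Grace is a knight.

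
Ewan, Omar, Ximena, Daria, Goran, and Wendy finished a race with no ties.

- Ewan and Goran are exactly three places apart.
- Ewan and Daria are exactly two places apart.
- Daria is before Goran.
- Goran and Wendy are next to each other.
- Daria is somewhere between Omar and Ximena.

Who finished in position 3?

Daria

With clues 1–3, Goran is ruled out for place 3.
With clues 1–4, Wendy is ruled out for place 3.
With clues 1–5, Ewan, Omar, and Ximena are ruled out for place 3.
So place 3 is Daria.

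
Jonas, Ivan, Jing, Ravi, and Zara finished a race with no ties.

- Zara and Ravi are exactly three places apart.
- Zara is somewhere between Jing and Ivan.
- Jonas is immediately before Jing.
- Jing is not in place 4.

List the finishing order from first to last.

From clue 1: Ravi is in {1,2,4,5}.
From clues 1–2: Ravi is in {1,5}.
From clues 1–3: Jonas is in {2,3}.
From clues 1–4: Ravi → place 1, Jonas → place 2, Jing → place 3, Zara → place 4, Ivan → place 5.

Ravi, Jonas, Jing, Zara, Ivan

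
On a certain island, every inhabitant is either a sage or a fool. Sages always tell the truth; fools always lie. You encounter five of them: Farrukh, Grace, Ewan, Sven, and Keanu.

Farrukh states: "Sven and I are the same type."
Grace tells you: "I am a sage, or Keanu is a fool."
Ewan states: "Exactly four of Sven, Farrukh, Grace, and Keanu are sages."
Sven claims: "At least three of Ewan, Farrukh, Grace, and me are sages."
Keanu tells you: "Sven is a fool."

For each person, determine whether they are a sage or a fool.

Farrukh: sage, Grace: sage, Ewan: fool, Sven: sage, Keanu: fool

Consider Farrukh. Suppose Farrukh is a fool.
Then no assignment of the remaining roles makes every statement match its speaker's type — contradiction.
So Farrukh is a sage.
Consider Grace. Suppose Grace is a fool.
Then no assignment of the remaining roles makes every statement match its speaker's type — contradiction.
So Grace is a sage.
Consider Ewan. Suppose Ewan is a sage.
Then no assignment of the remaining roles makes every statement match its speaker's type — contradiction.
So Ewan is a fool.
Consider Sven. Suppose Sven is a fool.
Then Farrukh's statement comes out false, contradicting Farrukh being a sage.
So Sven is a sage.
With that fixed, Keanu's statement is false, so Keanu is a fool.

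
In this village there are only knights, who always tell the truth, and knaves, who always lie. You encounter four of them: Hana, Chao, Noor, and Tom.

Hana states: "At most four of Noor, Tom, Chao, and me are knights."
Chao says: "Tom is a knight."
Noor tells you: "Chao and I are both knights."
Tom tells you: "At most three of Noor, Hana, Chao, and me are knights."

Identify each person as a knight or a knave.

Regardless of anyone's role, Hana's statement is true, so Hana is a knight.
Consider Chao. Suppose Chao is a knave.
Then no assignment of the remaining roles makes every statement match its speaker's type — contradiction.
So Chao is a knight.
Consider Noor. Suppose Noor is a knight.
Then whichever role Tom has, Tom's statement has the wrong truth value — contradiction.
So Noor is a knave.
With that fixed, Tom's statement is true, so Tom is a knight.

Hana: knight, Chao: knight, Noor: knave, Tom: knight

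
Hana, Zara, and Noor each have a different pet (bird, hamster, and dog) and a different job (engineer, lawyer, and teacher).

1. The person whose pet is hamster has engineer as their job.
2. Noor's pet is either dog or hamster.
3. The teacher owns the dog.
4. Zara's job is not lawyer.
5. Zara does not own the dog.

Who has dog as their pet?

With clues 1–4, Hana is impossible for the one with pet dog.
With clues 1–5, Zara is impossible for the one with pet dog.
That leaves Noor.

Noor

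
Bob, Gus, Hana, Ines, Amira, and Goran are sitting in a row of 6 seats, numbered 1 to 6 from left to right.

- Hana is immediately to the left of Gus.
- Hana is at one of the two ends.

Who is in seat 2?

With clues 1–2, Amira, Bob, Goran, Hana, and Ines are ruled out for seat 2.
So seat 2 is Gus.

Gus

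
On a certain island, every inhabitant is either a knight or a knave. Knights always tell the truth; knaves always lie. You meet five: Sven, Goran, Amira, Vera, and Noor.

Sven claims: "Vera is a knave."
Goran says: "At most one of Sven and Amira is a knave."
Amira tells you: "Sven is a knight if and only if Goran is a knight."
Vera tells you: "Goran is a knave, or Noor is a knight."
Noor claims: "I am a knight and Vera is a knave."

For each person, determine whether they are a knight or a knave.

Consider Sven. Suppose Sven is a knave.
Then no assignment of the remaining roles makes every statement match its speaker's type — contradiction.
So Sven is a knight.
With that fixed, Goran's statement is true, so Goran is a knight.
With that fixed, Amira's statement is true, so Amira is a knight.
Consider Vera. Suppose Vera is a knight.
Then Sven's statement comes out false, contradicting Sven being a knight.
So Vera is a knave.
Consider Noor. Suppose Noor is a knight.
Then Vera's statement comes out true, contradicting Vera being a knave.
So Noor is a knave.

Sven: knight, Goran: knight, Amira: knight, Vera: knave, Noor: knave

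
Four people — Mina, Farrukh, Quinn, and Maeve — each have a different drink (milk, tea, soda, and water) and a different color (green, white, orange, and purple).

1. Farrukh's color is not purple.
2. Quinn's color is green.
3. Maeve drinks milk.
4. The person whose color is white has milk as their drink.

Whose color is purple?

Mina

Clue 1 rules out Farrukh for the one with color purple.
With clues 1–2, Quinn is impossible for the one with color purple.
With clues 1–4, Maeve is impossible for the one with color purple.
That leaves Mina.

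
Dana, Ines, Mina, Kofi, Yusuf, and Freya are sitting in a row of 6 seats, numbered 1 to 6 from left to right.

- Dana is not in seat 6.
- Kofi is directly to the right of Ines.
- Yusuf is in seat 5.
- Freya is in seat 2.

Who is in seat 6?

With clue 1, Dana is ruled out for seat 6.
With clues 1–2, Ines is ruled out for seat 6.
With clues 1–3, Kofi and Yusuf are ruled out for seat 6.
With clues 1–4, Freya is ruled out for seat 6.
So seat 6 is Mina.

Mina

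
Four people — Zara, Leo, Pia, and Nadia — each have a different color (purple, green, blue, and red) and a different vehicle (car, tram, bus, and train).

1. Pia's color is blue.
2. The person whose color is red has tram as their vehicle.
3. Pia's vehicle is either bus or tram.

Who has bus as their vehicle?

With clues 1–3, Leo, Nadia, and Zara are impossible for the one with vehicle bus.
That leaves Pia.

Pia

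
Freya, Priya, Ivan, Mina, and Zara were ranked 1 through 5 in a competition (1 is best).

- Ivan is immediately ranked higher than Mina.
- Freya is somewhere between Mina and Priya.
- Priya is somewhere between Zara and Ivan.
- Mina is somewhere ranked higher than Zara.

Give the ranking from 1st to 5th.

From clue 1: Ivan is in {1,2,3,4}.
From clues 1–2: Freya is in {2,3,4}.
From clues 1–3: Freya → rank 3.
From clues 1–4: Ivan → rank 1, Mina → rank 2, Priya → rank 4, Zara → rank 5.

Ivan, Mina, Freya, Priya, Zara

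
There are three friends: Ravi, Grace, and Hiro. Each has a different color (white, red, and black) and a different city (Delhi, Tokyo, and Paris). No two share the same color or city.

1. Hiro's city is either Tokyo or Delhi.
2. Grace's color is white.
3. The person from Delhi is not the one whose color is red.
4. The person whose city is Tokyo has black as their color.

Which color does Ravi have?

With clues 1–2, white is impossible for Ravi's color.
With clues 1–4, black is impossible for Ravi's color.
That leaves red.

red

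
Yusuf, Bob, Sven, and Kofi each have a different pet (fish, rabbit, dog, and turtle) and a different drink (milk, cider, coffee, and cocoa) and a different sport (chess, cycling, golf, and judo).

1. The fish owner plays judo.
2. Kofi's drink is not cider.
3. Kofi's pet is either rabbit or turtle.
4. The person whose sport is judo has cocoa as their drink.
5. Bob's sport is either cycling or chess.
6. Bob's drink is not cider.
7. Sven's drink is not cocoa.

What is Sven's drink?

cider

With clues 1–6, coffee and milk are impossible for Sven's drink.
With clues 1–7, cocoa is impossible for Sven's drink.
That leaves cider.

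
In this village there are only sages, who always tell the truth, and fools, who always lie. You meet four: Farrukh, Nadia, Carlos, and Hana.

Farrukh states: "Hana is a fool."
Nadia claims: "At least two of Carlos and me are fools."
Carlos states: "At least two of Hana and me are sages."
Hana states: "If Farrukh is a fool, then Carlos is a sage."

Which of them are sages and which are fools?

Farrukh: fool, Nadia: fool, Carlos: sage, Hana: sage

Consider Farrukh. Suppose Farrukh is a sage.
Then no assignment of the remaining roles makes every statement match its speaker's type — contradiction.
So Farrukh is a fool.
Consider Nadia. Suppose Nadia is a sage.
Then Nadia's own statement would have to be true, but it can't be — contradiction.
So Nadia is a fool.
Consider Carlos. Suppose Carlos is a fool.
Then Nadia's statement comes out true, contradicting Nadia being a fool.
So Carlos is a sage.
With that fixed, Hana's statement is true, so Hana is a sage.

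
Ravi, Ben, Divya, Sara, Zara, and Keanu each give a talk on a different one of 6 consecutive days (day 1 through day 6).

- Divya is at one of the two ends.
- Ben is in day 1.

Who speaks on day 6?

With clues 1–2, Ben, Keanu, Ravi, Sara, and Zara are ruled out for day 6.
So day 6 is Divya.

Divya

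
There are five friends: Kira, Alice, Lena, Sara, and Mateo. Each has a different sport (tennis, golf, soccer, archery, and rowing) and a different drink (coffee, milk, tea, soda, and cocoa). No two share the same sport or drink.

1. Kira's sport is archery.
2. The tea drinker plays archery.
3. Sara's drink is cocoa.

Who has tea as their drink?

With clues 1–2, Alice, Lena, Mateo, and Sara are impossible for the one with drink tea.
That leaves Kira.

Kira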